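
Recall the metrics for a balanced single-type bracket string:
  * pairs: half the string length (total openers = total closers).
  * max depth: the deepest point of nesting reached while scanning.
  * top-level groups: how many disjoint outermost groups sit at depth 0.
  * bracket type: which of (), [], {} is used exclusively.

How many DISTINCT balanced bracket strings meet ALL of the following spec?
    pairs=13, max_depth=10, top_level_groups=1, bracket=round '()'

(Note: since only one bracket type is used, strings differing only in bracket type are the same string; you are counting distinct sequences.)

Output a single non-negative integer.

Answer: 1267

Derivation:
Spec: pairs=13 depth=10 groups=1
Count(depth <= 10) = 207783
Count(depth <= 9) = 206516
Count(depth == 10) = 207783 - 206516 = 1267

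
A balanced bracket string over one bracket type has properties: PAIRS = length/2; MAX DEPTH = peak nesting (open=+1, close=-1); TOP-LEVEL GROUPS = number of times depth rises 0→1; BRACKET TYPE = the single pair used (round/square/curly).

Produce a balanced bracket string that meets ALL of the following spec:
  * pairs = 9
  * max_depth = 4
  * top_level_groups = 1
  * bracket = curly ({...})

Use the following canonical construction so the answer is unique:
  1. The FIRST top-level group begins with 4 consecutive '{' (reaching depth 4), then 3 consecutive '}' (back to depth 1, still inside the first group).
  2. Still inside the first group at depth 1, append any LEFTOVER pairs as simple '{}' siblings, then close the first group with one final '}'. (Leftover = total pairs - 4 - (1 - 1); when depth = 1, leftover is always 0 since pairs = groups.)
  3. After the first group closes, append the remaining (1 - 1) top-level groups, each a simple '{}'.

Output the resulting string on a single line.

Answer: {{{{}}}{}{}{}{}{}}

Derivation:
Spec: pairs=9 depth=4 groups=1
Leftover pairs = 9 - 4 - (1-1) = 5
First group: deep chain of depth 4 + 5 sibling pairs
Remaining 0 groups: simple '{}' each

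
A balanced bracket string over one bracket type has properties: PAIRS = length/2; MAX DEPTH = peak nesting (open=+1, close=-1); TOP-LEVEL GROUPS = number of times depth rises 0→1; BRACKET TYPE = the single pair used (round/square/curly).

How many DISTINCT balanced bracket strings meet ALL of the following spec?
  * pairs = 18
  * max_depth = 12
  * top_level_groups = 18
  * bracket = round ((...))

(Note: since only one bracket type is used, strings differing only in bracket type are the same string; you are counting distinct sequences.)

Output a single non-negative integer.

Answer: 0

Derivation:
Spec: pairs=18 depth=12 groups=18
Count(depth <= 12) = 1
Count(depth <= 11) = 1
Count(depth == 12) = 1 - 1 = 0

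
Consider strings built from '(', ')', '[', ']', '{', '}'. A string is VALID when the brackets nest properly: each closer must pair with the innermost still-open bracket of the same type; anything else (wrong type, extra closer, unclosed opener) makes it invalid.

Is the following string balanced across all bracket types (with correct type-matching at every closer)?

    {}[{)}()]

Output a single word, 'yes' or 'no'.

pos 0: push '{'; stack = {
pos 1: '}' matches '{'; pop; stack = (empty)
pos 2: push '['; stack = [
pos 3: push '{'; stack = [{
pos 4: saw closer ')' but top of stack is '{' (expected '}') → INVALID
Verdict: type mismatch at position 4: ')' closes '{' → no

Answer: no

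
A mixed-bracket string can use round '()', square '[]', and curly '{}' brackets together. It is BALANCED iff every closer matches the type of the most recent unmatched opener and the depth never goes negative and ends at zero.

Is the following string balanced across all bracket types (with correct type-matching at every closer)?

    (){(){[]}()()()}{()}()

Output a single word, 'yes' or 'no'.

pos 0: push '('; stack = (
pos 1: ')' matches '('; pop; stack = (empty)
pos 2: push '{'; stack = {
pos 3: push '('; stack = {(
pos 4: ')' matches '('; pop; stack = {
pos 5: push '{'; stack = {{
pos 6: push '['; stack = {{[
pos 7: ']' matches '['; pop; stack = {{
pos 8: '}' matches '{'; pop; stack = {
pos 9: push '('; stack = {(
pos 10: ')' matches '('; pop; stack = {
pos 11: push '('; stack = {(
pos 12: ')' matches '('; pop; stack = {
pos 13: push '('; stack = {(
pos 14: ')' matches '('; pop; stack = {
pos 15: '}' matches '{'; pop; stack = (empty)
pos 16: push '{'; stack = {
pos 17: push '('; stack = {(
pos 18: ')' matches '('; pop; stack = {
pos 19: '}' matches '{'; pop; stack = (empty)
pos 20: push '('; stack = (
pos 21: ')' matches '('; pop; stack = (empty)
end: stack empty → VALID
Verdict: properly nested → yes

Answer: yes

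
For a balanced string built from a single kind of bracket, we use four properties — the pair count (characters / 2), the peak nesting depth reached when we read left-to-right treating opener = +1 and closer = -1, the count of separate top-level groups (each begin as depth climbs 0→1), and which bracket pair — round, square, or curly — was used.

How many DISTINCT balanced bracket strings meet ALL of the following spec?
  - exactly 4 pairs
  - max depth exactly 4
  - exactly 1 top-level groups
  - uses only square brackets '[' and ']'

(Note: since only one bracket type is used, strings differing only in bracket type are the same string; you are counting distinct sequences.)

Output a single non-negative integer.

Spec: pairs=4 depth=4 groups=1
Count(depth <= 4) = 5
Count(depth <= 3) = 4
Count(depth == 4) = 5 - 4 = 1

Answer: 1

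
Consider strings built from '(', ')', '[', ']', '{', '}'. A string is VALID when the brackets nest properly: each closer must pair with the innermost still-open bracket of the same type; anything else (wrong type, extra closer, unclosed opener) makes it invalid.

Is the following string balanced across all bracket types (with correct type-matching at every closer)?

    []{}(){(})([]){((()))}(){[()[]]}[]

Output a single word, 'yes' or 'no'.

Answer: no

Derivation:
pos 0: push '['; stack = [
pos 1: ']' matches '['; pop; stack = (empty)
pos 2: push '{'; stack = {
pos 3: '}' matches '{'; pop; stack = (empty)
pos 4: push '('; stack = (
pos 5: ')' matches '('; pop; stack = (empty)
pos 6: push '{'; stack = {
pos 7: push '('; stack = {(
pos 8: saw closer '}' but top of stack is '(' (expected ')') → INVALID
Verdict: type mismatch at position 8: '}' closes '(' → no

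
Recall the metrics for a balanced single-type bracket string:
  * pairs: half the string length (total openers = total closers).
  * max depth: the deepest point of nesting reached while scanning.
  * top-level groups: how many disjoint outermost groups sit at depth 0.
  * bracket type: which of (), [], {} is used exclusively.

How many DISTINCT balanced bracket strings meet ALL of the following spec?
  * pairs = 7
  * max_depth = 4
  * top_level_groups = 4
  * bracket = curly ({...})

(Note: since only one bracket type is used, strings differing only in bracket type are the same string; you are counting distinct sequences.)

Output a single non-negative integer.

Answer: 4

Derivation:
Spec: pairs=7 depth=4 groups=4
Count(depth <= 4) = 48
Count(depth <= 3) = 44
Count(depth == 4) = 48 - 44 = 4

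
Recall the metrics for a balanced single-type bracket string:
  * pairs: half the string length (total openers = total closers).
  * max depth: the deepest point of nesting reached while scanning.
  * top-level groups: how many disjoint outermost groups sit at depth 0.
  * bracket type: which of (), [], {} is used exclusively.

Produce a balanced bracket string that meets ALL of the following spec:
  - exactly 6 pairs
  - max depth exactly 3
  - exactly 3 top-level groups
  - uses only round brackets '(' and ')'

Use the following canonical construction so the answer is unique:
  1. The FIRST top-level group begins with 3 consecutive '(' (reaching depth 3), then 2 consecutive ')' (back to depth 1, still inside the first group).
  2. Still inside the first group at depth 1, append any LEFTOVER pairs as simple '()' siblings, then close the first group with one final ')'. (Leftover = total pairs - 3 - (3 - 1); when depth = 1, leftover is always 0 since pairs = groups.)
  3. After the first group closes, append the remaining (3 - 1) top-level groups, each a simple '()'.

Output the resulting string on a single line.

Spec: pairs=6 depth=3 groups=3
Leftover pairs = 6 - 3 - (3-1) = 1
First group: deep chain of depth 3 + 1 sibling pairs
Remaining 2 groups: simple '()' each

Answer: ((())())()()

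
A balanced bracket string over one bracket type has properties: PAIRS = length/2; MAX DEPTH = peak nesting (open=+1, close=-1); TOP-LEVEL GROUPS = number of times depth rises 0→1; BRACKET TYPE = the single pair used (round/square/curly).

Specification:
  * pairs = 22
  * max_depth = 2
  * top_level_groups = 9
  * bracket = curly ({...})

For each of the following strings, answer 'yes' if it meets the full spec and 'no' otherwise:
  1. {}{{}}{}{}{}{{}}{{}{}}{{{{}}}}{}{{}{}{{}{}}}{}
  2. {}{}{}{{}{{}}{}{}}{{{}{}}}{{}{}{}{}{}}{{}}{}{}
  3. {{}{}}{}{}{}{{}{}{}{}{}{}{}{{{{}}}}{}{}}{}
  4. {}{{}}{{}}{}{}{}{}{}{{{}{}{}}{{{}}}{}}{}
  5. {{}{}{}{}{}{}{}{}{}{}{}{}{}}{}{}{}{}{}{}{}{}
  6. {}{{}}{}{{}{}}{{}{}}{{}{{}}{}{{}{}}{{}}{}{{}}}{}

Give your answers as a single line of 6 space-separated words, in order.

Answer: no no no no yes no

Derivation:
String 1 '{}{{}}{}{}{}{{}}{{}{}}{{{{}}}}{}{{}{}{{}{}}}{}': depth seq [1 0 1 2 1 0 1 0 1 0 1 0 1 2 1 0 1 2 1 2 1 0 1 2 3 4 3 2 1 0 1 0 1 2 1 2 1 2 3 2 3 2 1 0 1 0]
  -> pairs=23 depth=4 groups=11 -> no
String 2 '{}{}{}{{}{{}}{}{}}{{{}{}}}{{}{}{}{}{}}{{}}{}{}': depth seq [1 0 1 0 1 0 1 2 1 2 3 2 1 2 1 2 1 0 1 2 3 2 3 2 1 0 1 2 1 2 1 2 1 2 1 2 1 0 1 2 1 0 1 0 1 0]
  -> pairs=23 depth=3 groups=9 -> no
String 3 '{{}{}}{}{}{}{{}{}{}{}{}{}{}{{{{}}}}{}{}}{}': depth seq [1 2 1 2 1 0 1 0 1 0 1 0 1 2 1 2 1 2 1 2 1 2 1 2 1 2 1 2 3 4 5 4 3 2 1 2 1 2 1 0 1 0]
  -> pairs=21 depth=5 groups=6 -> no
String 4 '{}{{}}{{}}{}{}{}{}{}{{{}{}{}}{{{}}}{}}{}': depth seq [1 0 1 2 1 0 1 2 1 0 1 0 1 0 1 0 1 0 1 0 1 2 3 2 3 2 3 2 1 2 3 4 3 2 1 2 1 0 1 0]
  -> pairs=20 depth=4 groups=10 -> no
String 5 '{{}{}{}{}{}{}{}{}{}{}{}{}{}}{}{}{}{}{}{}{}{}': depth seq [1 2 1 2 1 2 1 2 1 2 1 2 1 2 1 2 1 2 1 2 1 2 1 2 1 2 1 0 1 0 1 0 1 0 1 0 1 0 1 0 1 0 1 0]
  -> pairs=22 depth=2 groups=9 -> yes
String 6 '{}{{}}{}{{}{}}{{}{}}{{}{{}}{}{{}{}}{{}}{}{{}}}{}': depth seq [1 0 1 2 1 0 1 0 1 2 1 2 1 0 1 2 1 2 1 0 1 2 1 2 3 2 1 2 1 2 3 2 3 2 1 2 3 2 1 2 1 2 3 2 1 0 1 0]
  -> pairs=24 depth=3 groups=7 -> no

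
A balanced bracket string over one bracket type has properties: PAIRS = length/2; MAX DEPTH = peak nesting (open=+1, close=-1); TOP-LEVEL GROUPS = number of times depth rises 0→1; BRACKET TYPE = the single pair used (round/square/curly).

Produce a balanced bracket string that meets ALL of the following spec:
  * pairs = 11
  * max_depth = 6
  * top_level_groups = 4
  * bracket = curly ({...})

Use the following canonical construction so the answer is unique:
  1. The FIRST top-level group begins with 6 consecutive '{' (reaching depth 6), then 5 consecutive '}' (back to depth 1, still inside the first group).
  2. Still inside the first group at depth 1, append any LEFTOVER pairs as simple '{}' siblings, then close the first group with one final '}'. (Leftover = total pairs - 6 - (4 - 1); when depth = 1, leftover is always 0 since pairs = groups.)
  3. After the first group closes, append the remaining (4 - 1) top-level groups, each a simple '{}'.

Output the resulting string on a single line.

Answer: {{{{{{}}}}}{}{}}{}{}{}

Derivation:
Spec: pairs=11 depth=6 groups=4
Leftover pairs = 11 - 6 - (4-1) = 2
First group: deep chain of depth 6 + 2 sibling pairs
Remaining 3 groups: simple '{}' each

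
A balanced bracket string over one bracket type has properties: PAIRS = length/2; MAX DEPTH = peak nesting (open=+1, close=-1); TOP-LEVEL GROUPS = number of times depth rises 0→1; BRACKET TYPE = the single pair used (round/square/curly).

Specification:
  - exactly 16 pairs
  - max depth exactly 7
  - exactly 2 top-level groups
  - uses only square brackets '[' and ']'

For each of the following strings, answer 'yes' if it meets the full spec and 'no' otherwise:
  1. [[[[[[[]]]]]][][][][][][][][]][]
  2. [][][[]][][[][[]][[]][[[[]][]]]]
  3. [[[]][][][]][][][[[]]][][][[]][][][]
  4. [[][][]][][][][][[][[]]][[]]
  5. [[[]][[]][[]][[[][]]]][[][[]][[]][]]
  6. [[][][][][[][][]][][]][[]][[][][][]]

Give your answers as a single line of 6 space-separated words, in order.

String 1 '[[[[[[[]]]]]][][][][][][][][]][]': depth seq [1 2 3 4 5 6 7 6 5 4 3 2 1 2 1 2 1 2 1 2 1 2 1 2 1 2 1 2 1 0 1 0]
  -> pairs=16 depth=7 groups=2 -> yes
String 2 '[][][[]][][[][[]][[]][[[[]][]]]]': depth seq [1 0 1 0 1 2 1 0 1 0 1 2 1 2 3 2 1 2 3 2 1 2 3 4 5 4 3 4 3 2 1 0]
  -> pairs=16 depth=5 groups=5 -> no
String 3 '[[[]][][][]][][][[[]]][][][[]][][][]': depth seq [1 2 3 2 1 2 1 2 1 2 1 0 1 0 1 0 1 2 3 2 1 0 1 0 1 0 1 2 1 0 1 0 1 0 1 0]
  -> pairs=18 depth=3 groups=10 -> no
String 4 '[[][][]][][][][][[][[]]][[]]': depth seq [1 2 1 2 1 2 1 0 1 0 1 0 1 0 1 0 1 2 1 2 3 2 1 0 1 2 1 0]
  -> pairs=14 depth=3 groups=7 -> no
String 5 '[[[]][[]][[]][[[][]]]][[][[]][[]][]]': depth seq [1 2 3 2 1 2 3 2 1 2 3 2 1 2 3 4 3 4 3 2 1 0 1 2 1 2 3 2 1 2 3 2 1 2 1 0]
  -> pairs=18 depth=4 groups=2 -> no
String 6 '[[][][][][[][][]][][]][[]][[][][][]]': depth seq [1 2 1 2 1 2 1 2 1 2 3 2 3 2 3 2 1 2 1 2 1 0 1 2 1 0 1 2 1 2 1 2 1 2 1 0]
  -> pairs=18 depth=3 groups=3 -> no

Answer: yes no no no no no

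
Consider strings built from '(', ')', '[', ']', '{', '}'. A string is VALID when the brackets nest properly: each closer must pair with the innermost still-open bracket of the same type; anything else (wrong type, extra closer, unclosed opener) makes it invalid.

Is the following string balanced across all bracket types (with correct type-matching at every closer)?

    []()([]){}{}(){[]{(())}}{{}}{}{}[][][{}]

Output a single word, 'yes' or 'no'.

pos 0: push '['; stack = [
pos 1: ']' matches '['; pop; stack = (empty)
pos 2: push '('; stack = (
pos 3: ')' matches '('; pop; stack = (empty)
pos 4: push '('; stack = (
pos 5: push '['; stack = ([
pos 6: ']' matches '['; pop; stack = (
pos 7: ')' matches '('; pop; stack = (empty)
pos 8: push '{'; stack = {
pos 9: '}' matches '{'; pop; stack = (empty)
pos 10: push '{'; stack = {
pos 11: '}' matches '{'; pop; stack = (empty)
pos 12: push '('; stack = (
pos 13: ')' matches '('; pop; stack = (empty)
pos 14: push '{'; stack = {
pos 15: push '['; stack = {[
pos 16: ']' matches '['; pop; stack = {
pos 17: push '{'; stack = {{
pos 18: push '('; stack = {{(
pos 19: push '('; stack = {{((
pos 20: ')' matches '('; pop; stack = {{(
pos 21: ')' matches '('; pop; stack = {{
pos 22: '}' matches '{'; pop; stack = {
pos 23: '}' matches '{'; pop; stack = (empty)
pos 24: push '{'; stack = {
pos 25: push '{'; stack = {{
pos 26: '}' matches '{'; pop; stack = {
pos 27: '}' matches '{'; pop; stack = (empty)
pos 28: push '{'; stack = {
pos 29: '}' matches '{'; pop; stack = (empty)
pos 30: push '{'; stack = {
pos 31: '}' matches '{'; pop; stack = (empty)
pos 32: push '['; stack = [
pos 33: ']' matches '['; pop; stack = (empty)
pos 34: push '['; stack = [
pos 35: ']' matches '['; pop; stack = (empty)
pos 36: push '['; stack = [
pos 37: push '{'; stack = [{
pos 38: '}' matches '{'; pop; stack = [
pos 39: ']' matches '['; pop; stack = (empty)
end: stack empty → VALID
Verdict: properly nested → yes

Answer: yes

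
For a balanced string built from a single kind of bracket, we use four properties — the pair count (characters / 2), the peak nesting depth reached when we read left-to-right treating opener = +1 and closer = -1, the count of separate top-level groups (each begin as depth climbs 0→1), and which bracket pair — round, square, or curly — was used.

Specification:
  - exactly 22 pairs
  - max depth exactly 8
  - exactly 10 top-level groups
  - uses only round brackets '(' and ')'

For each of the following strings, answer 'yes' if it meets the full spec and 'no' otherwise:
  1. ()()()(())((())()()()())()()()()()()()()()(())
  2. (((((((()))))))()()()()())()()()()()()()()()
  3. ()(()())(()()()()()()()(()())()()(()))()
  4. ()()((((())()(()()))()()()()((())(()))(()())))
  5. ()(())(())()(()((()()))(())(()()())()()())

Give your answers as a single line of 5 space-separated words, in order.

String 1 '()()()(())((())()()()())()()()()()()()()()(())': depth seq [1 0 1 0 1 0 1 2 1 0 1 2 3 2 1 2 1 2 1 2 1 2 1 0 1 0 1 0 1 0 1 0 1 0 1 0 1 0 1 0 1 0 1 2 1 0]
  -> pairs=23 depth=3 groups=15 -> no
String 2 '(((((((()))))))()()()()())()()()()()()()()()': depth seq [1 2 3 4 5 6 7 8 7 6 5 4 3 2 1 2 1 2 1 2 1 2 1 2 1 0 1 0 1 0 1 0 1 0 1 0 1 0 1 0 1 0 1 0]
  -> pairs=22 depth=8 groups=10 -> yes
String 3 '()(()())(()()()()()()()(()())()()(()))()': depth seq [1 0 1 2 1 2 1 0 1 2 1 2 1 2 1 2 1 2 1 2 1 2 1 2 3 2 3 2 1 2 1 2 1 2 3 2 1 0 1 0]
  -> pairs=20 depth=3 groups=4 -> no
String 4 '()()((((())()(()()))()()()()((())(()))(()())))': depth seq [1 0 1 0 1 2 3 4 5 4 3 4 3 4 5 4 5 4 3 2 3 2 3 2 3 2 3 2 3 4 5 4 3 4 5 4 3 2 3 4 3 4 3 2 1 0]
  -> pairs=23 depth=5 groups=3 -> no
String 5 '()(())(())()(()((()()))(())(()()())()()())': depth seq [1 0 1 2 1 0 1 2 1 0 1 0 1 2 1 2 3 4 3 4 3 2 1 2 3 2 1 2 3 2 3 2 3 2 1 2 1 2 1 2 1 0]
  -> pairs=21 depth=4 groups=5 -> no

Answer: no yes no no no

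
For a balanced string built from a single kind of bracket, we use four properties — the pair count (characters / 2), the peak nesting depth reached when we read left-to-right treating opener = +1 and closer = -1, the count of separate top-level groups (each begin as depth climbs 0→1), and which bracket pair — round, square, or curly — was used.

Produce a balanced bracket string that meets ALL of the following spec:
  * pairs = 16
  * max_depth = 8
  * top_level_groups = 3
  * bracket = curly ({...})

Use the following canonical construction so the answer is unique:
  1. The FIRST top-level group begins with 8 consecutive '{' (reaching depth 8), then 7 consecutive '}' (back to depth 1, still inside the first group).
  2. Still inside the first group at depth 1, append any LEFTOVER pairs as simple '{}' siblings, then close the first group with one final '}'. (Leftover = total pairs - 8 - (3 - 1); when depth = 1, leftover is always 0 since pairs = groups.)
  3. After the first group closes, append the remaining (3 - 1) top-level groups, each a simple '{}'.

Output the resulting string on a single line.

Spec: pairs=16 depth=8 groups=3
Leftover pairs = 16 - 8 - (3-1) = 6
First group: deep chain of depth 8 + 6 sibling pairs
Remaining 2 groups: simple '{}' each

Answer: {{{{{{{{}}}}}}}{}{}{}{}{}{}}{}{}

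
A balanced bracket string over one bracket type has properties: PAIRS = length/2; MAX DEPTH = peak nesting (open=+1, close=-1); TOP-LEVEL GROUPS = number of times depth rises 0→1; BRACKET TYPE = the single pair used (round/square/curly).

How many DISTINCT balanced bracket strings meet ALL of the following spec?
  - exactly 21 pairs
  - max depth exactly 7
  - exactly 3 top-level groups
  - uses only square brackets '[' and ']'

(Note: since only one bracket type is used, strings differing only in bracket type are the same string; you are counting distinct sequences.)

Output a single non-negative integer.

Answer: 1054908919

Derivation:
Spec: pairs=21 depth=7 groups=3
Count(depth <= 7) = 3534388512
Count(depth <= 6) = 2479479593
Count(depth == 7) = 3534388512 - 2479479593 = 1054908919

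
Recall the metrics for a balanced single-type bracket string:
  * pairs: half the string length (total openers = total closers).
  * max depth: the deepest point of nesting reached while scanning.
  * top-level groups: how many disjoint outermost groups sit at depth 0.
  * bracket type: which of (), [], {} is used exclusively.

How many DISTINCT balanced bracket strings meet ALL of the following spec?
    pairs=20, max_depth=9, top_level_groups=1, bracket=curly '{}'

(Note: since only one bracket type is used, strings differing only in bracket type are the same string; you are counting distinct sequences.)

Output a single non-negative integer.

Spec: pairs=20 depth=9 groups=1
Count(depth <= 9) = 1571649221
Count(depth <= 8) = 1346396146
Count(depth == 9) = 1571649221 - 1346396146 = 225253075

Answer: 225253075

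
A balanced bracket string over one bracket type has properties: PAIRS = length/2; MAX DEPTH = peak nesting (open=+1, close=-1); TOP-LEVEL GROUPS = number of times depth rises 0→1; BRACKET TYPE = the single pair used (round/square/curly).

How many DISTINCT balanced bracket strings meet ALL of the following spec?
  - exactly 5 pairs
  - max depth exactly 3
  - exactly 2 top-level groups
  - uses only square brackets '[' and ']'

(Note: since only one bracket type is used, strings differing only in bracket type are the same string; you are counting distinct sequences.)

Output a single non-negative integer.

Spec: pairs=5 depth=3 groups=2
Count(depth <= 3) = 12
Count(depth <= 2) = 4
Count(depth == 3) = 12 - 4 = 8

Answer: 8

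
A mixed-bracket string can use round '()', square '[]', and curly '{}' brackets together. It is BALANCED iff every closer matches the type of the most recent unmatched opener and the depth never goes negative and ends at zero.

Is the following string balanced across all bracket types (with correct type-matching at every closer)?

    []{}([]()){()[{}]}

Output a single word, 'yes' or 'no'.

Answer: yes

Derivation:
pos 0: push '['; stack = [
pos 1: ']' matches '['; pop; stack = (empty)
pos 2: push '{'; stack = {
pos 3: '}' matches '{'; pop; stack = (empty)
pos 4: push '('; stack = (
pos 5: push '['; stack = ([
pos 6: ']' matches '['; pop; stack = (
pos 7: push '('; stack = ((
pos 8: ')' matches '('; pop; stack = (
pos 9: ')' matches '('; pop; stack = (empty)
pos 10: push '{'; stack = {
pos 11: push '('; stack = {(
pos 12: ')' matches '('; pop; stack = {
pos 13: push '['; stack = {[
pos 14: push '{'; stack = {[{
pos 15: '}' matches '{'; pop; stack = {[
pos 16: ']' matches '['; pop; stack = {
pos 17: '}' matches '{'; pop; stack = (empty)
end: stack empty → VALID
Verdict: properly nested → yes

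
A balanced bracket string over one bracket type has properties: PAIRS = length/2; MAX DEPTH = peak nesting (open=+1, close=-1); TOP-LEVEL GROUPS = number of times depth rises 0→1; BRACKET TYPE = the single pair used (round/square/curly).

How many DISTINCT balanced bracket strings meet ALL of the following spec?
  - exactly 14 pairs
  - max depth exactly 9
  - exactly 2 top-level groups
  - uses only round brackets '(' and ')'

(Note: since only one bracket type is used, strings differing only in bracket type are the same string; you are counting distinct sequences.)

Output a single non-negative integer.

Answer: 13250

Derivation:
Spec: pairs=14 depth=9 groups=2
Count(depth <= 9) = 739450
Count(depth <= 8) = 726200
Count(depth == 9) = 739450 - 726200 = 13250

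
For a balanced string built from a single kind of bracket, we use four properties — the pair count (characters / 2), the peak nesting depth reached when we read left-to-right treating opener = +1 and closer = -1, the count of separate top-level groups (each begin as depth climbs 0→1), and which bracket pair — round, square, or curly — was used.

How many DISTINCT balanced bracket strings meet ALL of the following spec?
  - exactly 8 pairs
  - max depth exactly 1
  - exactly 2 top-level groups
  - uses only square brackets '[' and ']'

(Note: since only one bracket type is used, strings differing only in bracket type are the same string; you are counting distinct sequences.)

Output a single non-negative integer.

Spec: pairs=8 depth=1 groups=2
Count(depth <= 1) = 0
Count(depth <= 0) = 0
Count(depth == 1) = 0 - 0 = 0

Answer: 0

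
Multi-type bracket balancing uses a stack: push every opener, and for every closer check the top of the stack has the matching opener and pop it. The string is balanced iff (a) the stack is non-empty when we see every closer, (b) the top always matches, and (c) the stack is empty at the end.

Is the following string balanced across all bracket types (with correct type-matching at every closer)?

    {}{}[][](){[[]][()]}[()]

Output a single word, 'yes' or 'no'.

Answer: yes

Derivation:
pos 0: push '{'; stack = {
pos 1: '}' matches '{'; pop; stack = (empty)
pos 2: push '{'; stack = {
pos 3: '}' matches '{'; pop; stack = (empty)
pos 4: push '['; stack = [
pos 5: ']' matches '['; pop; stack = (empty)
pos 6: push '['; stack = [
pos 7: ']' matches '['; pop; stack = (empty)
pos 8: push '('; stack = (
pos 9: ')' matches '('; pop; stack = (empty)
pos 10: push '{'; stack = {
pos 11: push '['; stack = {[
pos 12: push '['; stack = {[[
pos 13: ']' matches '['; pop; stack = {[
pos 14: ']' matches '['; pop; stack = {
pos 15: push '['; stack = {[
pos 16: push '('; stack = {[(
pos 17: ')' matches '('; pop; stack = {[
pos 18: ']' matches '['; pop; stack = {
pos 19: '}' matches '{'; pop; stack = (empty)
pos 20: push '['; stack = [
pos 21: push '('; stack = [(
pos 22: ')' matches '('; pop; stack = [
pos 23: ']' matches '['; pop; stack = (empty)
end: stack empty → VALID
Verdict: properly nested → yes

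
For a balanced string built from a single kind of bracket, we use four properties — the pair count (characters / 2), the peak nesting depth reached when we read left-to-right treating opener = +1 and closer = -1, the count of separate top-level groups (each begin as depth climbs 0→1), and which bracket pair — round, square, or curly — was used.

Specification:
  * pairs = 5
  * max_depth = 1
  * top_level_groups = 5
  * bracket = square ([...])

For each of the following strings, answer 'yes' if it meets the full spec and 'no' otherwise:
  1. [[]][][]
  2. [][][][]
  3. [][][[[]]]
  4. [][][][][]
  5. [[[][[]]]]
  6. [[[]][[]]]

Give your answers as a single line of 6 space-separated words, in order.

String 1 '[[]][][]': depth seq [1 2 1 0 1 0 1 0]
  -> pairs=4 depth=2 groups=3 -> no
String 2 '[][][][]': depth seq [1 0 1 0 1 0 1 0]
  -> pairs=4 depth=1 groups=4 -> no
String 3 '[][][[[]]]': depth seq [1 0 1 0 1 2 3 2 1 0]
  -> pairs=5 depth=3 groups=3 -> no
String 4 '[][][][][]': depth seq [1 0 1 0 1 0 1 0 1 0]
  -> pairs=5 depth=1 groups=5 -> yes
String 5 '[[[][[]]]]': depth seq [1 2 3 2 3 4 3 2 1 0]
  -> pairs=5 depth=4 groups=1 -> no
String 6 '[[[]][[]]]': depth seq [1 2 3 2 1 2 3 2 1 0]
  -> pairs=5 depth=3 groups=1 -> no

Answer: no no no yes no no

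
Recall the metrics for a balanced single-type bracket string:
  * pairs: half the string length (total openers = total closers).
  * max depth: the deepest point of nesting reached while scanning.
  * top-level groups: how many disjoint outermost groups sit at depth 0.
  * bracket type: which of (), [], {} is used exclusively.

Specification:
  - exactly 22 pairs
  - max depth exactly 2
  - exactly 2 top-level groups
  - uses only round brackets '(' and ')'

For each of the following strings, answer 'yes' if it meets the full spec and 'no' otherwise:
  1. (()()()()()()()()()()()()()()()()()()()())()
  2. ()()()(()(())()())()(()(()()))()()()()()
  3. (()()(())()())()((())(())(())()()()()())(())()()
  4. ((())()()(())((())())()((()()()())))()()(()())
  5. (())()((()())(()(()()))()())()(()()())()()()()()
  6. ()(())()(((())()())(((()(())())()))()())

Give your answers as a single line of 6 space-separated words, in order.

Answer: yes no no no no no

Derivation:
String 1 '(()()()()()()()()()()()()()()()()()()()())()': depth seq [1 2 1 2 1 2 1 2 1 2 1 2 1 2 1 2 1 2 1 2 1 2 1 2 1 2 1 2 1 2 1 2 1 2 1 2 1 2 1 2 1 0 1 0]
  -> pairs=22 depth=2 groups=2 -> yes
String 2 '()()()(()(())()())()(()(()()))()()()()()': depth seq [1 0 1 0 1 0 1 2 1 2 3 2 1 2 1 2 1 0 1 0 1 2 1 2 3 2 3 2 1 0 1 0 1 0 1 0 1 0 1 0]
  -> pairs=20 depth=3 groups=11 -> no
String 3 '(()()(())()())()((())(())(())()()()()())(())()()': depth seq [1 2 1 2 1 2 3 2 1 2 1 2 1 0 1 0 1 2 3 2 1 2 3 2 1 2 3 2 1 2 1 2 1 2 1 2 1 2 1 0 1 2 1 0 1 0 1 0]
  -> pairs=24 depth=3 groups=6 -> no
String 4 '((())()()(())((())())()((()()()())))()()(()())': depth seq [1 2 3 2 1 2 1 2 1 2 3 2 1 2 3 4 3 2 3 2 1 2 1 2 3 4 3 4 3 4 3 4 3 2 1 0 1 0 1 0 1 2 1 2 1 0]
  -> pairs=23 depth=4 groups=4 -> no
String 5 '(())()((()())(()(()()))()())()(()()())()()()()()': depth seq [1 2 1 0 1 0 1 2 3 2 3 2 1 2 3 2 3 4 3 4 3 2 1 2 1 2 1 0 1 0 1 2 1 2 1 2 1 0 1 0 1 0 1 0 1 0 1 0]
  -> pairs=24 depth=4 groups=10 -> no
String 6 '()(())()(((())()())(((()(())())()))()())': depth seq [1 0 1 2 1 0 1 0 1 2 3 4 3 2 3 2 3 2 1 2 3 4 5 4 5 6 5 4 5 4 3 4 3 2 1 2 1 2 1 0]
  -> pairs=20 depth=6 groups=4 -> no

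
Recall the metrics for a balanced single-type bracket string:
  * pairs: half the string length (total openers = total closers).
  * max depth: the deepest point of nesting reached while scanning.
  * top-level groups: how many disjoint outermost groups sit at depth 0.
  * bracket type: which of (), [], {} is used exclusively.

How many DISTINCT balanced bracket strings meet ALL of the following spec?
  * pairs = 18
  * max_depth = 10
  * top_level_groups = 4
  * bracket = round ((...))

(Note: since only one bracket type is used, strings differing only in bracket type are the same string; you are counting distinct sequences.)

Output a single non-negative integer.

Answer: 354144

Derivation:
Spec: pairs=18 depth=10 groups=4
Count(depth <= 10) = 58837690
Count(depth <= 9) = 58483546
Count(depth == 10) = 58837690 - 58483546 = 354144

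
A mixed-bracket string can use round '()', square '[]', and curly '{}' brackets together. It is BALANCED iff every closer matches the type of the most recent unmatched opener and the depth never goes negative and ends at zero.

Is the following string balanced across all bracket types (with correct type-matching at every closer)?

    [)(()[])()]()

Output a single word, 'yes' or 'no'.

Answer: no

Derivation:
pos 0: push '['; stack = [
pos 1: saw closer ')' but top of stack is '[' (expected ']') → INVALID
Verdict: type mismatch at position 1: ')' closes '[' → no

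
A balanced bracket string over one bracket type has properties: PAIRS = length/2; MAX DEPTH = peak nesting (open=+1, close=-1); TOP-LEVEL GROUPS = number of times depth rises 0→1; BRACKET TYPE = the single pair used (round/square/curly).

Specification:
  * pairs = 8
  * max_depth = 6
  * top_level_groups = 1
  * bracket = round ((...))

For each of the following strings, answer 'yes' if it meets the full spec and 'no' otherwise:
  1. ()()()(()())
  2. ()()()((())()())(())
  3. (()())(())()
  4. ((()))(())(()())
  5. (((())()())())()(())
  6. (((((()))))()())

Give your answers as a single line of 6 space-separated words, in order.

Answer: no no no no no yes

Derivation:
String 1 '()()()(()())': depth seq [1 0 1 0 1 0 1 2 1 2 1 0]
  -> pairs=6 depth=2 groups=4 -> no
String 2 '()()()((())()())(())': depth seq [1 0 1 0 1 0 1 2 3 2 1 2 1 2 1 0 1 2 1 0]
  -> pairs=10 depth=3 groups=5 -> no
String 3 '(()())(())()': depth seq [1 2 1 2 1 0 1 2 1 0 1 0]
  -> pairs=6 depth=2 groups=3 -> no
String 4 '((()))(())(()())': depth seq [1 2 3 2 1 0 1 2 1 0 1 2 1 2 1 0]
  -> pairs=8 depth=3 groups=3 -> no
String 5 '(((())()())())()(())': depth seq [1 2 3 4 3 2 3 2 3 2 1 2 1 0 1 0 1 2 1 0]
  -> pairs=10 depth=4 groups=3 -> no
String 6 '(((((()))))()())': depth seq [1 2 3 4 5 6 5 4 3 2 1 2 1 2 1 0]
  -> pairs=8 depth=6 groups=1 -> yes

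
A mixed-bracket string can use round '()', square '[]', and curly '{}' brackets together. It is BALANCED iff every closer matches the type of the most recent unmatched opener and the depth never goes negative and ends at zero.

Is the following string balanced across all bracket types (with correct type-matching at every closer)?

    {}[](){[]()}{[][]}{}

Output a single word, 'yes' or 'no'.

Answer: yes

Derivation:
pos 0: push '{'; stack = {
pos 1: '}' matches '{'; pop; stack = (empty)
pos 2: push '['; stack = [
pos 3: ']' matches '['; pop; stack = (empty)
pos 4: push '('; stack = (
pos 5: ')' matches '('; pop; stack = (empty)
pos 6: push '{'; stack = {
pos 7: push '['; stack = {[
pos 8: ']' matches '['; pop; stack = {
pos 9: push '('; stack = {(
pos 10: ')' matches '('; pop; stack = {
pos 11: '}' matches '{'; pop; stack = (empty)
pos 12: push '{'; stack = {
pos 13: push '['; stack = {[
pos 14: ']' matches '['; pop; stack = {
pos 15: push '['; stack = {[
pos 16: ']' matches '['; pop; stack = {
pos 17: '}' matches '{'; pop; stack = (empty)
pos 18: push '{'; stack = {
pos 19: '}' matches '{'; pop; stack = (empty)
end: stack empty → VALID
Verdict: properly nested → yes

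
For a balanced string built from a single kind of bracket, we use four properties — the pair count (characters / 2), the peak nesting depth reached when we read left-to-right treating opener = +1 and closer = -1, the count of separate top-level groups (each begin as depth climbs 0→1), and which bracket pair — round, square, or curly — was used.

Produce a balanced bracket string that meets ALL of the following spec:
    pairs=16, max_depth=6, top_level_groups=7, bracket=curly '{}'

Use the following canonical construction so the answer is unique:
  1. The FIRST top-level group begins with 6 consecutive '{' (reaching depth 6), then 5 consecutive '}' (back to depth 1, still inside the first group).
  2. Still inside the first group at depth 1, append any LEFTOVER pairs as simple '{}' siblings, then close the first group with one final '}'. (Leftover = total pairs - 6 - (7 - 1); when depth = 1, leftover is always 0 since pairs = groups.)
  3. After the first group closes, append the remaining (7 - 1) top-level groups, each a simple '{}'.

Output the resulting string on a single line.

Spec: pairs=16 depth=6 groups=7
Leftover pairs = 16 - 6 - (7-1) = 4
First group: deep chain of depth 6 + 4 sibling pairs
Remaining 6 groups: simple '{}' each

Answer: {{{{{{}}}}}{}{}{}{}}{}{}{}{}{}{}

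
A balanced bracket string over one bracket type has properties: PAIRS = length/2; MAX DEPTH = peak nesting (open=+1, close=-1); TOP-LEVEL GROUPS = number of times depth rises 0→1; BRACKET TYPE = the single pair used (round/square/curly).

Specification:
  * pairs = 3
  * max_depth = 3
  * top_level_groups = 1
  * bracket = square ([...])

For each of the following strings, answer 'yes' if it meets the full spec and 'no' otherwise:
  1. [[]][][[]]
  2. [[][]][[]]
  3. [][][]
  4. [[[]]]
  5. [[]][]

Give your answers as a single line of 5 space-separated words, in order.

Answer: no no no yes no

Derivation:
String 1 '[[]][][[]]': depth seq [1 2 1 0 1 0 1 2 1 0]
  -> pairs=5 depth=2 groups=3 -> no
String 2 '[[][]][[]]': depth seq [1 2 1 2 1 0 1 2 1 0]
  -> pairs=5 depth=2 groups=2 -> no
String 3 '[][][]': depth seq [1 0 1 0 1 0]
  -> pairs=3 depth=1 groups=3 -> no
String 4 '[[[]]]': depth seq [1 2 3 2 1 0]
  -> pairs=3 depth=3 groups=1 -> yes
String 5 '[[]][]': depth seq [1 2 1 0 1 0]
  -> pairs=3 depth=2 groups=2 -> no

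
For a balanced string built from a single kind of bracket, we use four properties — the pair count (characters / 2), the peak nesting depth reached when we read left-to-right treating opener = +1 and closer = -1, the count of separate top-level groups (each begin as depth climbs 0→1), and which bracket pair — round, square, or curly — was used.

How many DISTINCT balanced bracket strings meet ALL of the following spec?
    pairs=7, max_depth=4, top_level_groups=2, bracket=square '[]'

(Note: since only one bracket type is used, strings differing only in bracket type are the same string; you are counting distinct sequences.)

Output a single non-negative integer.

Spec: pairs=7 depth=4 groups=2
Count(depth <= 4) = 114
Count(depth <= 3) = 64
Count(depth == 4) = 114 - 64 = 50

Answer: 50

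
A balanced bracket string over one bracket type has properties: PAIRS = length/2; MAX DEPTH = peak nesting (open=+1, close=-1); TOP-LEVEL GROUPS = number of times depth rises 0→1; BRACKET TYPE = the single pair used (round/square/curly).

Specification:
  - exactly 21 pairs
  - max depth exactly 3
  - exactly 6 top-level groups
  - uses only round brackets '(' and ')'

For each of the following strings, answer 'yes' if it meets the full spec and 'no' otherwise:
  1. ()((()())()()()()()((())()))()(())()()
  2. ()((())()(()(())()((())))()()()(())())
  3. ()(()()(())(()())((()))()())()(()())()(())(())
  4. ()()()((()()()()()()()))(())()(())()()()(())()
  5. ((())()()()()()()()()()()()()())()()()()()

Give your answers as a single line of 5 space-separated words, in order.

String 1 '()((()())()()()()()((())()))()(())()()': depth seq [1 0 1 2 3 2 3 2 1 2 1 2 1 2 1 2 1 2 1 2 3 4 3 2 3 2 1 0 1 0 1 2 1 0 1 0 1 0]
  -> pairs=19 depth=4 groups=6 -> no
String 2 '()((())()(()(())()((())))()()()(())())': depth seq [1 0 1 2 3 2 1 2 1 2 3 2 3 4 3 2 3 2 3 4 5 4 3 2 1 2 1 2 1 2 1 2 3 2 1 2 1 0]
  -> pairs=19 depth=5 groups=2 -> no
String 3 '()(()()(())(()())((()))()())()(()())()(())(())': depth seq [1 0 1 2 1 2 1 2 3 2 1 2 3 2 3 2 1 2 3 4 3 2 1 2 1 2 1 0 1 0 1 2 1 2 1 0 1 0 1 2 1 0 1 2 1 0]
  -> pairs=23 depth=4 groups=7 -> no
String 4 '()()()((()()()()()()()))(())()(())()()()(())()': depth seq [1 0 1 0 1 0 1 2 3 2 3 2 3 2 3 2 3 2 3 2 3 2 1 0 1 2 1 0 1 0 1 2 1 0 1 0 1 0 1 0 1 2 1 0 1 0]
  -> pairs=23 depth=3 groups=12 -> no
String 5 '((())()()()()()()()()()()()()())()()()()()': depth seq [1 2 3 2 1 2 1 2 1 2 1 2 1 2 1 2 1 2 1 2 1 2 1 2 1 2 1 2 1 2 1 0 1 0 1 0 1 0 1 0 1 0]
  -> pairs=21 depth=3 groups=6 -> yes

Answer: no no no no yes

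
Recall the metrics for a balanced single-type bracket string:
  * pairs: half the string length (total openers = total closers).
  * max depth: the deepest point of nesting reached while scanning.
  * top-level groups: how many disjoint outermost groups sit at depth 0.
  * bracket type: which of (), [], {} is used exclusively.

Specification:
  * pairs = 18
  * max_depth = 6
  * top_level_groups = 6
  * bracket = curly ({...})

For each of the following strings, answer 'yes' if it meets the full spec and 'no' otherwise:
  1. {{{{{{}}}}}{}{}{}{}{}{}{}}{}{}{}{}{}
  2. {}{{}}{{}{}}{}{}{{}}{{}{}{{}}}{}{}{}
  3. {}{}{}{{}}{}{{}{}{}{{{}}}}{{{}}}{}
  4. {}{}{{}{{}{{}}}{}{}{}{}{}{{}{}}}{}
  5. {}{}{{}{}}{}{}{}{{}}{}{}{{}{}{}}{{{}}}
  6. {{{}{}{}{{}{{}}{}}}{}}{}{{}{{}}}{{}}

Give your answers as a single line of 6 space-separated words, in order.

String 1 '{{{{{{}}}}}{}{}{}{}{}{}{}}{}{}{}{}{}': depth seq [1 2 3 4 5 6 5 4 3 2 1 2 1 2 1 2 1 2 1 2 1 2 1 2 1 0 1 0 1 0 1 0 1 0 1 0]
  -> pairs=18 depth=6 groups=6 -> yes
String 2 '{}{{}}{{}{}}{}{}{{}}{{}{}{{}}}{}{}{}': depth seq [1 0 1 2 1 0 1 2 1 2 1 0 1 0 1 0 1 2 1 0 1 2 1 2 1 2 3 2 1 0 1 0 1 0 1 0]
  -> pairs=18 depth=3 groups=10 -> no
String 3 '{}{}{}{{}}{}{{}{}{}{{{}}}}{{{}}}{}': depth seq [1 0 1 0 1 0 1 2 1 0 1 0 1 2 1 2 1 2 1 2 3 4 3 2 1 0 1 2 3 2 1 0 1 0]
  -> pairs=17 depth=4 groups=8 -> no
String 4 '{}{}{{}{{}{{}}}{}{}{}{}{}{{}{}}}{}': depth seq [1 0 1 0 1 2 1 2 3 2 3 4 3 2 1 2 1 2 1 2 1 2 1 2 1 2 3 2 3 2 1 0 1 0]
  -> pairs=17 depth=4 groups=4 -> no
String 5 '{}{}{{}{}}{}{}{}{{}}{}{}{{}{}{}}{{{}}}': depth seq [1 0 1 0 1 2 1 2 1 0 1 0 1 0 1 0 1 2 1 0 1 0 1 0 1 2 1 2 1 2 1 0 1 2 3 2 1 0]
  -> pairs=19 depth=3 groups=11 -> no
String 6 '{{{}{}{}{{}{{}}{}}}{}}{}{{}{{}}}{{}}': depth seq [1 2 3 2 3 2 3 2 3 4 3 4 5 4 3 4 3 2 1 2 1 0 1 0 1 2 1 2 3 2 1 0 1 2 1 0]
  -> pairs=18 depth=5 groups=4 -> no

Answer: yes no no no no no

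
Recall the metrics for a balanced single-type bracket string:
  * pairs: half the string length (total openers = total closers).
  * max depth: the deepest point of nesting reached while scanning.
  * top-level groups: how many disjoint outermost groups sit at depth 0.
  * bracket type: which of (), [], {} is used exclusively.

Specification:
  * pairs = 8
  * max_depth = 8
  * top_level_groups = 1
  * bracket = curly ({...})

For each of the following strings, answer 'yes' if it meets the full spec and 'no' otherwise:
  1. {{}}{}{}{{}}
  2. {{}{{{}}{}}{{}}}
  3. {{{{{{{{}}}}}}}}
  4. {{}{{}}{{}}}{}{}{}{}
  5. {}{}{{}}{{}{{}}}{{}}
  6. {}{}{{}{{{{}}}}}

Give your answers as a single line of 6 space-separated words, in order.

Answer: no no yes no no no

Derivation:
String 1 '{{}}{}{}{{}}': depth seq [1 2 1 0 1 0 1 0 1 2 1 0]
  -> pairs=6 depth=2 groups=4 -> no
String 2 '{{}{{{}}{}}{{}}}': depth seq [1 2 1 2 3 4 3 2 3 2 1 2 3 2 1 0]
  -> pairs=8 depth=4 groups=1 -> no
String 3 '{{{{{{{{}}}}}}}}': depth seq [1 2 3 4 5 6 7 8 7 6 5 4 3 2 1 0]
  -> pairs=8 depth=8 groups=1 -> yes
String 4 '{{}{{}}{{}}}{}{}{}{}': depth seq [1 2 1 2 3 2 1 2 3 2 1 0 1 0 1 0 1 0 1 0]
  -> pairs=10 depth=3 groups=5 -> no
String 5 '{}{}{{}}{{}{{}}}{{}}': depth seq [1 0 1 0 1 2 1 0 1 2 1 2 3 2 1 0 1 2 1 0]
  -> pairs=10 depth=3 groups=5 -> no
String 6 '{}{}{{}{{{{}}}}}': depth seq [1 0 1 0 1 2 1 2 3 4 5 4 3 2 1 0]
  -> pairs=8 depth=5 groups=3 -> no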